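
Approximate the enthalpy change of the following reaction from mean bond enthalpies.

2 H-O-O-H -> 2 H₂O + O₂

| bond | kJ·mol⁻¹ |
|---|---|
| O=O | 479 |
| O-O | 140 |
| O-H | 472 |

ΔH ≈ −199 kJ

Bonds broken (reactants):
  O-H: 4 × 472 = 1888
  O-O: 2 × 140 = 280
  Σ(broken) = 2168 kJ
Bonds formed (products):
  O-H: 4 × 472 = 1888
  O=O: 1 × 479 = 479
  Σ(formed) = 2367 kJ
ΔH = Σ(broken) − Σ(formed) = 2168 − 2367 = −199 kJ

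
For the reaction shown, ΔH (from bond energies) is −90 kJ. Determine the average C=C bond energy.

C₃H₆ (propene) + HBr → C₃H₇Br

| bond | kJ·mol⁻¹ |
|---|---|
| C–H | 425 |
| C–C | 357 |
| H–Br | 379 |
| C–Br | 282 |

Let D be the C=C bond energy.
Σ(broken) = 1×357 + 6×425 + 1×D + 1×379 = 3286 + D
Σ(formed) = 1×282 + 2×357 + 7×425 = 3971
ΔH = Σ(broken) − Σ(formed) = (3286 + D) − (3971) = −685 + D
Setting this equal to −90 kJ gives D = 595 kJ/mol.

D(C=C) ≈ 595 kJ/mol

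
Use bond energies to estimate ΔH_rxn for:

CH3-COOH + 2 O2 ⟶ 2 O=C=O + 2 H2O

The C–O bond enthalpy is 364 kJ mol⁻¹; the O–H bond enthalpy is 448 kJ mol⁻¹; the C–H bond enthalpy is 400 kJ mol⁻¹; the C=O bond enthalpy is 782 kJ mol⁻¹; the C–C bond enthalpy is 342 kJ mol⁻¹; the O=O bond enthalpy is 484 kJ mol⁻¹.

ΔH ≈ −816 kJ

Bonds broken (reactants):
  C–C: 1 × 342 = 342
  C–H: 3 × 400 = 1200
  C–O: 1 × 364 = 364
  C=O: 1 × 782 = 782
  O–H: 1 × 448 = 448
  O=O: 2 × 484 = 968
  Σ(broken) = 4104 kJ
Bonds formed (products):
  C=O: 4 × 782 = 3128
  O–H: 4 × 448 = 1792
  Σ(formed) = 4920 kJ
ΔH = Σ(broken) − Σ(formed) = 4104 − 4920 = −816 kJ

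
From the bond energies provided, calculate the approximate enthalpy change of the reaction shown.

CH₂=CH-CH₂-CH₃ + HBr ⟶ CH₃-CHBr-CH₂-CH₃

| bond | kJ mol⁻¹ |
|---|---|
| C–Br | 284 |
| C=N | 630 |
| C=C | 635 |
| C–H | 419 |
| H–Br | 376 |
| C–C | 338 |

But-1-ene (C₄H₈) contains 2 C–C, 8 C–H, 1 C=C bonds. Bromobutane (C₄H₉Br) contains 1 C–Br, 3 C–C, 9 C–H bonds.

ΔH ≈ −30 kJ

Bonds broken (reactants):
  C–C: 2 × 338 = 676
  C–H: 8 × 419 = 3352
  C=C: 1 × 635 = 635
  H–Br: 1 × 376 = 376
  Σ(broken) = 5039 kJ
Bonds formed (products):
  C–Br: 1 × 284 = 284
  C–C: 3 × 338 = 1014
  C–H: 9 × 419 = 3771
  Σ(formed) = 5069 kJ
ΔH = Σ(broken) − Σ(formed) = 5039 − 5069 = −30 kJ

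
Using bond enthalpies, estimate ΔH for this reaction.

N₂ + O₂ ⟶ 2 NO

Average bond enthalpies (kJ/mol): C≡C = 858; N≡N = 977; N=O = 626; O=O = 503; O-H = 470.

Bonds broken (reactants):
  N≡N: 1 × 977 = 977
  O=O: 1 × 503 = 503
  Σ(broken) = 1480 kJ
Bonds formed (products):
  N=O: 2 × 626 = 1252
  Σ(formed) = 1252 kJ
ΔH = Σ(broken) − Σ(formed) = 1480 − 1252 = +228 kJ

ΔH ≈ +228 kJ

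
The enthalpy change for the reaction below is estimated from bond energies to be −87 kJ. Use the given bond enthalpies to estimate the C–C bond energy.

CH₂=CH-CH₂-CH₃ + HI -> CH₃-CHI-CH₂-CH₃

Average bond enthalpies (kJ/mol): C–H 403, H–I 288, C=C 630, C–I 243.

D(C–C) ≈ 359 kJ/mol

Let D be the C–C bond energy.
Σ(broken) = 2×D + 8×403 + 1×630 + 1×288 = 4142 + 2D
Σ(formed) = 3×D + 9×403 + 1×243 = 3870 + 3D
ΔH = Σ(broken) − Σ(formed) = (4142 + 2D) − (3870 + 3D) = +272 − D
Setting this equal to −87 kJ gives D = 359 kJ/mol.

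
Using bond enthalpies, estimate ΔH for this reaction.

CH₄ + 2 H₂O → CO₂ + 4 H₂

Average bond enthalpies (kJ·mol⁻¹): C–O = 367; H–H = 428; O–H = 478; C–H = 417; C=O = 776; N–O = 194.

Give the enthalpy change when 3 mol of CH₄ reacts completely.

Bonds broken (reactants):
  C–H: 4 × 417 = 1668
  O–H: 4 × 478 = 1912
  Σ(broken) = 3580 kJ
Bonds formed (products):
  C=O: 2 × 776 = 1552
  H–H: 4 × 428 = 1712
  Σ(formed) = 3264 kJ
ΔH = Σ(broken) − Σ(formed) = 3580 − 3264 = +316 kJ
For 3× the reaction as written: 3 × (+316) = +948 kJ

ΔH = +948 kJ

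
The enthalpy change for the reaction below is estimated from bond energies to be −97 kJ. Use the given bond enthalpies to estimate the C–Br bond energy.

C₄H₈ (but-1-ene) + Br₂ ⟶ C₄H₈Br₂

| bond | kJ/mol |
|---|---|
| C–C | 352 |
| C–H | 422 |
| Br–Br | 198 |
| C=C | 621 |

Let D be the C–Br bond energy.
Σ(broken) = 1×198 + 2×352 + 8×422 + 1×621 = 4899
Σ(formed) = 2×D + 3×352 + 8×422 = 4432 + 2D
ΔH = Σ(broken) − Σ(formed) = (4899) − (4432 + 2D) = +467 − 2D
Setting this equal to −97 kJ gives 2D = 564, so D = 282 kJ/mol.

D(C–Br) ≈ 282 kJ/mol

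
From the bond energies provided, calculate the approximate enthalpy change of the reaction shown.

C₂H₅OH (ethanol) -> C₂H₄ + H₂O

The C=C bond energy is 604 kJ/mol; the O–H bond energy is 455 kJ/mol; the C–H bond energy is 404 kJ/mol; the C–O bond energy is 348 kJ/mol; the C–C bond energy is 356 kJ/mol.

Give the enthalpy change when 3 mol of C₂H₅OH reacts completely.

Bonds broken (reactants):
  C–C: 1 × 356 = 356
  C–H: 5 × 404 = 2020
  C–O: 1 × 348 = 348
  O–H: 1 × 455 = 455
  Σ(broken) = 3179 kJ
Bonds formed (products):
  C–H: 4 × 404 = 1616
  C=C: 1 × 604 = 604
  O–H: 2 × 455 = 910
  Σ(formed) = 3130 kJ
ΔH = Σ(broken) − Σ(formed) = 3179 − 3130 = +49 kJ
For 3× the reaction as written: 3 × (+49) = +147 kJ

ΔH = +147 kJ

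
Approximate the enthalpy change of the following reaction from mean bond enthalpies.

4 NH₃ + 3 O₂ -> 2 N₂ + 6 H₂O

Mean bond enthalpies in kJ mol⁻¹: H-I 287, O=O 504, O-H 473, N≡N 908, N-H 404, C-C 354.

Bonds broken (reactants):
  N-H: 12 × 404 = 4848
  O=O: 3 × 504 = 1512
  Σ(broken) = 6360 kJ
Bonds formed (products):
  N≡N: 2 × 908 = 1816
  O-H: 12 × 473 = 5676
  Σ(formed) = 7492 kJ
ΔH = Σ(broken) − Σ(formed) = 6360 − 7492 = −1132 kJ

ΔH ≈ −1132 kJ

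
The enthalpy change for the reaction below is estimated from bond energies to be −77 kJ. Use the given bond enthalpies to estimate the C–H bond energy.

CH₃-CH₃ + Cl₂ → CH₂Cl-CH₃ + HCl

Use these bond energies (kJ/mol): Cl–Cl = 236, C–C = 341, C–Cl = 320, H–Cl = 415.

D(C–H) ≈ 422 kJ/mol

Let D be the C–H bond energy.
Σ(broken) = 1×341 + 6×D + 1×236 = 577 + 6D
Σ(formed) = 1×341 + 1×320 + 5×D + 1×415 = 1076 + 5D
ΔH = Σ(broken) − Σ(formed) = (577 + 6D) − (1076 + 5D) = −499 + D
Setting this equal to −77 kJ gives D = 422 kJ/mol.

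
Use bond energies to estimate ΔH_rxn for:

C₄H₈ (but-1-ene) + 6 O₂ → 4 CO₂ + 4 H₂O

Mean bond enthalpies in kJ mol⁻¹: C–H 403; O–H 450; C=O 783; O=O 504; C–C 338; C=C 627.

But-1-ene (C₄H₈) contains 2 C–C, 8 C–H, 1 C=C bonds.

Bonds broken (reactants):
  C–C: 2 × 338 = 676
  C–H: 8 × 403 = 3224
  C=C: 1 × 627 = 627
  O=O: 6 × 504 = 3024
  Σ(broken) = 7551 kJ
Bonds formed (products):
  C=O: 8 × 783 = 6264
  O–H: 8 × 450 = 3600
  Σ(formed) = 9864 kJ
ΔH = Σ(broken) − Σ(formed) = 7551 − 9864 = −2313 kJ

ΔH ≈ −2313 kJ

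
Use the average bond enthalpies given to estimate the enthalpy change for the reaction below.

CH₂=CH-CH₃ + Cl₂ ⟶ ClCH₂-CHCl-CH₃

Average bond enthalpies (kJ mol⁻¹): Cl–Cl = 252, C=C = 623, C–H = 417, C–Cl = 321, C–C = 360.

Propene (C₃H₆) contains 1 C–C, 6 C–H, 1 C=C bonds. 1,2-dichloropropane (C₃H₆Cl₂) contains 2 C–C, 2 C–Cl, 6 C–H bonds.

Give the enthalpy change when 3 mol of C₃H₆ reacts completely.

ΔH = −381 kJ

Bonds broken (reactants):
  C–C: 1 × 360 = 360
  C–H: 6 × 417 = 2502
  C=C: 1 × 623 = 623
  Cl–Cl: 1 × 252 = 252
  Σ(broken) = 3737 kJ
Bonds formed (products):
  C–C: 2 × 360 = 720
  C–Cl: 2 × 321 = 642
  C–H: 6 × 417 = 2502
  Σ(formed) = 3864 kJ
ΔH = Σ(broken) − Σ(formed) = 3737 − 3864 = −127 kJ
For 3× the reaction as written: 3 × (−127) = −381 kJ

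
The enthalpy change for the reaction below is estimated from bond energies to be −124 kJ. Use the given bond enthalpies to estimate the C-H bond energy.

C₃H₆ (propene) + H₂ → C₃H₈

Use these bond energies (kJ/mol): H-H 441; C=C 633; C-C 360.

Let D be the C-H bond energy.
Σ(broken) = 1×360 + 6×D + 1×633 + 1×441 = 1434 + 6D
Σ(formed) = 2×360 + 8×D = 720 + 8D
ΔH = Σ(broken) − Σ(formed) = (1434 + 6D) − (720 + 8D) = +714 − 2D
Setting this equal to −124 kJ gives 2D = 838, so D = 419 kJ/mol.

D(C-H) ≈ 419 kJ/mol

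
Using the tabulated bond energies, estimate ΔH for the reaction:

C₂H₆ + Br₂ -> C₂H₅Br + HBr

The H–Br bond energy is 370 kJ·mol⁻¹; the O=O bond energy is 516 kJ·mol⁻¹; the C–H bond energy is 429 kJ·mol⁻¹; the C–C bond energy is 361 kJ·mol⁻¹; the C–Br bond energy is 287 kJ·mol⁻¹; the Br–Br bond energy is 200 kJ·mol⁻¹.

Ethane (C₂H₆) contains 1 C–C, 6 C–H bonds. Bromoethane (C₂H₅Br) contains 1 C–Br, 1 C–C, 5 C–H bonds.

ΔH ≈ −28 kJ

Bonds broken (reactants):
  Br–Br: 1 × 200 = 200
  C–C: 1 × 361 = 361
  C–H: 6 × 429 = 2574
  Σ(broken) = 3135 kJ
Bonds formed (products):
  C–Br: 1 × 287 = 287
  C–C: 1 × 361 = 361
  C–H: 5 × 429 = 2145
  H–Br: 1 × 370 = 370
  Σ(formed) = 3163 kJ
ΔH = Σ(broken) − Σ(formed) = 3135 − 3163 = −28 kJ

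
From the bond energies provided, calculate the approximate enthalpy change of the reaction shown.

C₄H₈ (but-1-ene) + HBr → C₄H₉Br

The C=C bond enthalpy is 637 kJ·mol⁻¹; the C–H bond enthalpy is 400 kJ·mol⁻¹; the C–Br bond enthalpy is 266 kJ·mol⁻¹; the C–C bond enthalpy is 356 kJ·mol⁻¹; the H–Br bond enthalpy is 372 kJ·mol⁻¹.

Bonds broken (reactants):
  C–C: 2 × 356 = 712
  C–H: 8 × 400 = 3200
  C=C: 1 × 637 = 637
  H–Br: 1 × 372 = 372
  Σ(broken) = 4921 kJ
Bonds formed (products):
  C–Br: 1 × 266 = 266
  C–C: 3 × 356 = 1068
  C–H: 9 × 400 = 3600
  Σ(formed) = 4934 kJ
ΔH = Σ(broken) − Σ(formed) = 4921 − 4934 = −13 kJ

ΔH ≈ −13 kJ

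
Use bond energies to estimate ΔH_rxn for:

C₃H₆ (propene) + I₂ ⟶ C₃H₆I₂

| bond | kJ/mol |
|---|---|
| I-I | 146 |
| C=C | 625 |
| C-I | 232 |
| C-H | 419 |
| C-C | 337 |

Bonds broken (reactants):
  C-C: 1 × 337 = 337
  C-H: 6 × 419 = 2514
  C=C: 1 × 625 = 625
  I-I: 1 × 146 = 146
  Σ(broken) = 3622 kJ
Bonds formed (products):
  C-C: 2 × 337 = 674
  C-H: 6 × 419 = 2514
  C-I: 2 × 232 = 464
  Σ(formed) = 3652 kJ
ΔH = Σ(broken) − Σ(formed) = 3622 − 3652 = −30 kJ

ΔH ≈ −30 kJ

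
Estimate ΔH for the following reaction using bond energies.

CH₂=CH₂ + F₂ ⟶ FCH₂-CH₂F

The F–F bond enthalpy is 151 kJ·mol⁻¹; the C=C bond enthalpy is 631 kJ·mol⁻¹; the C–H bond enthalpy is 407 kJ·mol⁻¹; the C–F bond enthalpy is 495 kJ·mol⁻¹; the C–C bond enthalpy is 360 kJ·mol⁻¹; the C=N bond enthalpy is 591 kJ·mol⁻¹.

Bonds broken (reactants):
  C–H: 4 × 407 = 1628
  C=C: 1 × 631 = 631
  F–F: 1 × 151 = 151
  Σ(broken) = 2410 kJ
Bonds formed (products):
  C–C: 1 × 360 = 360
  C–F: 2 × 495 = 990
  C–H: 4 × 407 = 1628
  Σ(formed) = 2978 kJ
ΔH = Σ(broken) − Σ(formed) = 2410 − 2978 = −568 kJ

ΔH ≈ −568 kJ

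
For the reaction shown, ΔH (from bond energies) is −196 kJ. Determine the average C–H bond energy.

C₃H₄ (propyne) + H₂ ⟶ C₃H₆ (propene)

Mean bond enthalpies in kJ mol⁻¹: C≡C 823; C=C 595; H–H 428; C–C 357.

D(C–H) ≈ 426 kJ/mol

Let D be the C–H bond energy.
Σ(broken) = 1×823 + 1×357 + 4×D + 1×428 = 1608 + 4D
Σ(formed) = 1×357 + 6×D + 1×595 = 952 + 6D
ΔH = Σ(broken) − Σ(formed) = (1608 + 4D) − (952 + 6D) = +656 − 2D
Setting this equal to −196 kJ gives 2D = 852, so D = 426 kJ/mol.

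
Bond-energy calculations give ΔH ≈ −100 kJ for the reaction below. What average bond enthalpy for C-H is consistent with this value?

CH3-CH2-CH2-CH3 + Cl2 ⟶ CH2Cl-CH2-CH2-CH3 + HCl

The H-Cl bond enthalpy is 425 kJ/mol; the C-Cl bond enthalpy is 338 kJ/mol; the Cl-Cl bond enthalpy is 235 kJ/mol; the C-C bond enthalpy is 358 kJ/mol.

Let D be the C-H bond energy.
Σ(broken) = 3×358 + 10×D + 1×235 = 1309 + 10D
Σ(formed) = 3×358 + 1×338 + 9×D + 1×425 = 1837 + 9D
ΔH = Σ(broken) − Σ(formed) = (1309 + 10D) − (1837 + 9D) = −528 + D
Setting this equal to −100 kJ gives D = 428 kJ/mol.

D(C-H) ≈ 428 kJ/mol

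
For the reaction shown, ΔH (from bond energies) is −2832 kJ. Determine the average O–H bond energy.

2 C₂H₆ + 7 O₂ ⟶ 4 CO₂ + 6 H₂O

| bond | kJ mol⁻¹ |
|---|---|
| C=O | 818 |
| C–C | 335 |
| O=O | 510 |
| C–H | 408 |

D(O–H) ≈ 452 kJ/mol

Let D be the O–H bond energy.
Σ(broken) = 2×335 + 12×408 + 7×510 = 9136
Σ(formed) = 8×818 + 12×D = 6544 + 12D
ΔH = Σ(broken) − Σ(formed) = (9136) − (6544 + 12D) = +2592 − 12D
Setting this equal to −2832 kJ gives 12D = 5424, so D = 452 kJ/mol.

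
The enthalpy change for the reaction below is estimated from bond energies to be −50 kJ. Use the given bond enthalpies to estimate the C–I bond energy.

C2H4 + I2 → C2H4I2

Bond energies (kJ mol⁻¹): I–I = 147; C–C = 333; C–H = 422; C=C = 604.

D(C–I) ≈ 234 kJ/mol

Let D be the C–I bond energy.
Σ(broken) = 4×422 + 1×604 + 1×147 = 2439
Σ(formed) = 1×333 + 4×422 + 2×D = 2021 + 2D
ΔH = Σ(broken) − Σ(formed) = (2439) − (2021 + 2D) = +418 − 2D
Setting this equal to −50 kJ gives 2D = 468, so D = 234 kJ/mol.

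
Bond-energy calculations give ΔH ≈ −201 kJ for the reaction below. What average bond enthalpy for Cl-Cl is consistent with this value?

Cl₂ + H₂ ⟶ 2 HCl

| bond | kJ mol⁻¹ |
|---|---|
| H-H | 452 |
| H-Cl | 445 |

D(Cl-Cl) ≈ 237 kJ/mol

Let D be the Cl-Cl bond energy.
Σ(broken) = 1×D + 1×452 = 452 + D
Σ(formed) = 2×445 = 890
ΔH = Σ(broken) − Σ(formed) = (452 + D) − (890) = −438 + D
Setting this equal to −201 kJ gives D = 237 kJ/mol.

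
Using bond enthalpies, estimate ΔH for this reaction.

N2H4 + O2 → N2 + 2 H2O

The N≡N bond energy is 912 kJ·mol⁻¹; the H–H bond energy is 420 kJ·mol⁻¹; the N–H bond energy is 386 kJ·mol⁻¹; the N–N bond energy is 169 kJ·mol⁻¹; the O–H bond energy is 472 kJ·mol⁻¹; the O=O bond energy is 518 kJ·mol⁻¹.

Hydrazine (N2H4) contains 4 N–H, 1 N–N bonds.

ΔH ≈ −569 kJ

Bonds broken (reactants):
  N–H: 4 × 386 = 1544
  N–N: 1 × 169 = 169
  O=O: 1 × 518 = 518
  Σ(broken) = 2231 kJ
Bonds formed (products):
  N≡N: 1 × 912 = 912
  O–H: 4 × 472 = 1888
  Σ(formed) = 2800 kJ
ΔH = Σ(broken) − Σ(formed) = 2231 − 2800 = −569 kJ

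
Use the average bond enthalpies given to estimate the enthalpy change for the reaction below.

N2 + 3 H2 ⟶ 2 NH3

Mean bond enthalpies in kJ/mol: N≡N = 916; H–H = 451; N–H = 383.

Bonds broken (reactants):
  H–H: 3 × 451 = 1353
  N≡N: 1 × 916 = 916
  Σ(broken) = 2269 kJ
Bonds formed (products):
  N–H: 6 × 383 = 2298
  Σ(formed) = 2298 kJ
ΔH = Σ(broken) − Σ(formed) = 2269 − 2298 = −29 kJ

ΔH ≈ −29 kJ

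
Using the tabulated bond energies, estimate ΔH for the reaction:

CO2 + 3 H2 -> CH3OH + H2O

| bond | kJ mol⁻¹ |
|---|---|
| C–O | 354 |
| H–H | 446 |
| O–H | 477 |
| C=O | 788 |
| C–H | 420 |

ΔH ≈ −131 kJ

Bonds broken (reactants):
  C=O: 2 × 788 = 1576
  H–H: 3 × 446 = 1338
  Σ(broken) = 2914 kJ
Bonds formed (products):
  C–H: 3 × 420 = 1260
  C–O: 1 × 354 = 354
  O–H: 3 × 477 = 1431
  Σ(formed) = 3045 kJ
ΔH = Σ(broken) − Σ(formed) = 2914 − 3045 = −131 kJ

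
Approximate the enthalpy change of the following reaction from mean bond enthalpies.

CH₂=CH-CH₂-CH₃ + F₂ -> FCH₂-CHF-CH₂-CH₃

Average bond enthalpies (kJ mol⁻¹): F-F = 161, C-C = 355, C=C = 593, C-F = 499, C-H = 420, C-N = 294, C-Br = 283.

ΔH ≈ −599 kJ

Bonds broken (reactants):
  C-C: 2 × 355 = 710
  C-H: 8 × 420 = 3360
  C=C: 1 × 593 = 593
  F-F: 1 × 161 = 161
  Σ(broken) = 4824 kJ
Bonds formed (products):
  C-C: 3 × 355 = 1065
  C-F: 2 × 499 = 998
  C-H: 8 × 420 = 3360
  Σ(formed) = 5423 kJ
ΔH = Σ(broken) − Σ(formed) = 4824 − 5423 = −599 kJ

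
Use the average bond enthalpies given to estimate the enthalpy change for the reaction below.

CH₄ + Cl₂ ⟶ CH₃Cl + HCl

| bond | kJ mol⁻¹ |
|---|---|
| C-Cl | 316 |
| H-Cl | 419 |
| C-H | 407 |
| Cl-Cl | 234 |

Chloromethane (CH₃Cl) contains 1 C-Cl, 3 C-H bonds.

Bonds broken (reactants):
  C-H: 4 × 407 = 1628
  Cl-Cl: 1 × 234 = 234
  Σ(broken) = 1862 kJ
Bonds formed (products):
  C-Cl: 1 × 316 = 316
  C-H: 3 × 407 = 1221
  H-Cl: 1 × 419 = 419
  Σ(formed) = 1956 kJ
ΔH = Σ(broken) − Σ(formed) = 1862 − 1956 = −94 kJ

ΔH ≈ −94 kJ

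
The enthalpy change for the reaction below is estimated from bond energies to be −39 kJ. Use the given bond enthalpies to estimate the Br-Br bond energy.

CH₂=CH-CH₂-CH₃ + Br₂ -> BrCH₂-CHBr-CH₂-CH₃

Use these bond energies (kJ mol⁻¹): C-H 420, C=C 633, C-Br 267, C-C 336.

Let D be the Br-Br bond energy.
Σ(broken) = 1×D + 2×336 + 8×420 + 1×633 = 4665 + D
Σ(formed) = 2×267 + 3×336 + 8×420 = 4902
ΔH = Σ(broken) − Σ(formed) = (4665 + D) − (4902) = −237 + D
Setting this equal to −39 kJ gives D = 198 kJ/mol.

D(Br-Br) ≈ 198 kJ/mol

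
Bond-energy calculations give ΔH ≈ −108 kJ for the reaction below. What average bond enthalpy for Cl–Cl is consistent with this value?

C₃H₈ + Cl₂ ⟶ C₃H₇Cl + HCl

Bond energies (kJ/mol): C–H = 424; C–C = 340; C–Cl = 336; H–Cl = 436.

Let D be the Cl–Cl bond energy.
Σ(broken) = 2×340 + 8×424 + 1×D = 4072 + D
Σ(formed) = 2×340 + 1×336 + 7×424 + 1×436 = 4420
ΔH = Σ(broken) − Σ(formed) = (4072 + D) − (4420) = −348 + D
Setting this equal to −108 kJ gives D = 240 kJ/mol.

D(Cl–Cl) ≈ 240 kJ/mol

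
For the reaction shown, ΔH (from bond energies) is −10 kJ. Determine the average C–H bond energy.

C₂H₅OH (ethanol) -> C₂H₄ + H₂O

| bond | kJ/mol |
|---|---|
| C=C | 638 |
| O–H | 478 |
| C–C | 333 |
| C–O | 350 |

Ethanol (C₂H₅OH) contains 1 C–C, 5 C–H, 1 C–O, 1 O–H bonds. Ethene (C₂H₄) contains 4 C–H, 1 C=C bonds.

Let D be the C–H bond energy.
Σ(broken) = 1×333 + 5×D + 1×350 + 1×478 = 1161 + 5D
Σ(formed) = 4×D + 1×638 + 2×478 = 1594 + 4D
ΔH = Σ(broken) − Σ(formed) = (1161 + 5D) − (1594 + 4D) = −433 + D
Setting this equal to −10 kJ gives D = 423 kJ/mol.

D(C–H) ≈ 423 kJ/mol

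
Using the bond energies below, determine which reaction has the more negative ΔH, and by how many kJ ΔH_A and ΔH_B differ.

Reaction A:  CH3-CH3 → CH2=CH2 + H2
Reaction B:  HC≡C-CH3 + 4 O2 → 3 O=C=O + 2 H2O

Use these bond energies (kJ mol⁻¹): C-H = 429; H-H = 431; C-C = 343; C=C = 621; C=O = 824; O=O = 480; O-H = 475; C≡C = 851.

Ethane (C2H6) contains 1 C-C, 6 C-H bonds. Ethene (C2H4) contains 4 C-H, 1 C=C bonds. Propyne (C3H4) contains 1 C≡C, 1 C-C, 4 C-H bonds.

Reaction A:
  Bonds broken (reactants):
    C-C: 1 × 343 = 343
    C-H: 6 × 429 = 2574
    Σ(broken) = 2917 kJ
  Bonds formed (products):
    C-H: 4 × 429 = 1716
    C=C: 1 × 621 = 621
    H-H: 1 × 431 = 431
    Σ(formed) = 2768 kJ
  ΔH_A = 2917 − 2768 = +149 kJ
Reaction B:
  Bonds broken (reactants):
    C≡C: 1 × 851 = 851
    C-C: 1 × 343 = 343
    C-H: 4 × 429 = 1716
    O=O: 4 × 480 = 1920
    Σ(broken) = 4830 kJ
  Bonds formed (products):
    C=O: 6 × 824 = 4944
    O-H: 4 × 475 = 1900
    Σ(formed) = 6844 kJ
  ΔH_B = 4830 − 6844 = −2014 kJ
ΔH_A − ΔH_B = +2163 kJ, so reaction B has the more negative ΔH; |ΔH_A − ΔH_B| = 2163 kJ.

Reaction B, by 2163 kJ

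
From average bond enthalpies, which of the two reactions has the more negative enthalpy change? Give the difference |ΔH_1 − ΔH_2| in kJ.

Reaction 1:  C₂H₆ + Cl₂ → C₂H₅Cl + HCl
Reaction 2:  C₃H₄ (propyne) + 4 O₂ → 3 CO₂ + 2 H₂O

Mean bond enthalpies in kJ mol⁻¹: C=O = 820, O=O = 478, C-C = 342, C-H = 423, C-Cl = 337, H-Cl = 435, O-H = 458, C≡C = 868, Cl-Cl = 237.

Reaction 2, by 1826 kJ

Reaction 1:
  Bonds broken (reactants):
    C-C: 1 × 342 = 342
    C-H: 6 × 423 = 2538
    Cl-Cl: 1 × 237 = 237
    Σ(broken) = 3117 kJ
  Bonds formed (products):
    C-C: 1 × 342 = 342
    C-Cl: 1 × 337 = 337
    C-H: 5 × 423 = 2115
    H-Cl: 1 × 435 = 435
    Σ(formed) = 3229 kJ
  ΔH_1 = 3117 − 3229 = −112 kJ
Reaction 2:
  Bonds broken (reactants):
    C≡C: 1 × 868 = 868
    C-C: 1 × 342 = 342
    C-H: 4 × 423 = 1692
    O=O: 4 × 478 = 1912
    Σ(broken) = 4814 kJ
  Bonds formed (products):
    C=O: 6 × 820 = 4920
    O-H: 4 × 458 = 1832
    Σ(formed) = 6752 kJ
  ΔH_2 = 4814 − 6752 = −1938 kJ
ΔH_1 − ΔH_2 = +1826 kJ, so reaction 2 has the more negative ΔH; |ΔH_1 − ΔH_2| = 1826 kJ.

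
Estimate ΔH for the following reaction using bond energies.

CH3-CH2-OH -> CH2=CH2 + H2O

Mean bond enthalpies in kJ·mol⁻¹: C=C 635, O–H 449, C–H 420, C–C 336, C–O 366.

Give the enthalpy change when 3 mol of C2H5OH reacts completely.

Bonds broken (reactants):
  C–C: 1 × 336 = 336
  C–H: 5 × 420 = 2100
  C–O: 1 × 366 = 366
  O–H: 1 × 449 = 449
  Σ(broken) = 3251 kJ
Bonds formed (products):
  C–H: 4 × 420 = 1680
  C=C: 1 × 635 = 635
  O–H: 2 × 449 = 898
  Σ(formed) = 3213 kJ
ΔH = Σ(broken) − Σ(formed) = 3251 − 3213 = +38 kJ
For 3× the reaction as written: 3 × (+38) = +114 kJ

ΔH = +114 kJ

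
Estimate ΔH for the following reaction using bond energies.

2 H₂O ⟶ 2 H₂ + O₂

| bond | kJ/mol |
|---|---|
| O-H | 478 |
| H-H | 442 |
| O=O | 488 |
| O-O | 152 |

ΔH ≈ +540 kJ

Bonds broken (reactants):
  O-H: 4 × 478 = 1912
  Σ(broken) = 1912 kJ
Bonds formed (products):
  H-H: 2 × 442 = 884
  O=O: 1 × 488 = 488
  Σ(formed) = 1372 kJ
ΔH = Σ(broken) − Σ(formed) = 1912 − 1372 = +540 kJ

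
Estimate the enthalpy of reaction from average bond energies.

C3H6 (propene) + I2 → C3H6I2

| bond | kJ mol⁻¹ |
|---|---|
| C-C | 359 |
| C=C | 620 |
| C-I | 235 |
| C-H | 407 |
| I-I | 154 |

Bonds broken (reactants):
  C-C: 1 × 359 = 359
  C-H: 6 × 407 = 2442
  C=C: 1 × 620 = 620
  I-I: 1 × 154 = 154
  Σ(broken) = 3575 kJ
Bonds formed (products):
  C-C: 2 × 359 = 718
  C-H: 6 × 407 = 2442
  C-I: 2 × 235 = 470
  Σ(formed) = 3630 kJ
ΔH = Σ(broken) − Σ(formed) = 3575 − 3630 = −55 kJ

ΔH ≈ −55 kJ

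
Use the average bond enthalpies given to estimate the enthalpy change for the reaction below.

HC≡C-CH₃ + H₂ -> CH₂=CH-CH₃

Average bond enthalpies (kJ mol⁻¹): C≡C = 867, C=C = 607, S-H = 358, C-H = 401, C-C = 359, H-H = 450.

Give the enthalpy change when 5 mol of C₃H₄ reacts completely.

Bonds broken (reactants):
  C≡C: 1 × 867 = 867
  C-C: 1 × 359 = 359
  C-H: 4 × 401 = 1604
  H-H: 1 × 450 = 450
  Σ(broken) = 3280 kJ
Bonds formed (products):
  C-C: 1 × 359 = 359
  C-H: 6 × 401 = 2406
  C=C: 1 × 607 = 607
  Σ(formed) = 3372 kJ
ΔH = Σ(broken) − Σ(formed) = 3280 − 3372 = −92 kJ
For 5× the reaction as written: 5 × (−92) = −460 kJ

ΔH = −460 kJ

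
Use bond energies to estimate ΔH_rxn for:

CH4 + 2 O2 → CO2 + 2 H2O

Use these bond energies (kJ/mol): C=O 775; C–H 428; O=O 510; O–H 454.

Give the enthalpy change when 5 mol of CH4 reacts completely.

Bonds broken (reactants):
  C–H: 4 × 428 = 1712
  O=O: 2 × 510 = 1020
  Σ(broken) = 2732 kJ
Bonds formed (products):
  C=O: 2 × 775 = 1550
  O–H: 4 × 454 = 1816
  Σ(formed) = 3366 kJ
ΔH = Σ(broken) − Σ(formed) = 2732 − 3366 = −634 kJ
For 5× the reaction as written: 5 × (−634) = −3170 kJ

ΔH = −3170 kJ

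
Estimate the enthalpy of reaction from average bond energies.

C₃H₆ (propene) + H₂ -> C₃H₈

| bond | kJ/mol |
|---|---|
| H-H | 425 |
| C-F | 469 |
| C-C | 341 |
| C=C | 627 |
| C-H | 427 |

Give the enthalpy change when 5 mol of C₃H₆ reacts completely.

Bonds broken (reactants):
  C-C: 1 × 341 = 341
  C-H: 6 × 427 = 2562
  C=C: 1 × 627 = 627
  H-H: 1 × 425 = 425
  Σ(broken) = 3955 kJ
Bonds formed (products):
  C-C: 2 × 341 = 682
  C-H: 8 × 427 = 3416
  Σ(formed) = 4098 kJ
ΔH = Σ(broken) − Σ(formed) = 3955 − 4098 = −143 kJ
For 5× the reaction as written: 5 × (−143) = −715 kJ

ΔH = −715 kJ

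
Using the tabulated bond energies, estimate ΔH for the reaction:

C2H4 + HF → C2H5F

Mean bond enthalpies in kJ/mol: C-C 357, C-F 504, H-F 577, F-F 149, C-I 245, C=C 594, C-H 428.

ΔH ≈ −118 kJ

Bonds broken (reactants):
  C-H: 4 × 428 = 1712
  C=C: 1 × 594 = 594
  H-F: 1 × 577 = 577
  Σ(broken) = 2883 kJ
Bonds formed (products):
  C-C: 1 × 357 = 357
  C-F: 1 × 504 = 504
  C-H: 5 × 428 = 2140
  Σ(formed) = 3001 kJ
ΔH = Σ(broken) − Σ(formed) = 2883 − 3001 = −118 kJ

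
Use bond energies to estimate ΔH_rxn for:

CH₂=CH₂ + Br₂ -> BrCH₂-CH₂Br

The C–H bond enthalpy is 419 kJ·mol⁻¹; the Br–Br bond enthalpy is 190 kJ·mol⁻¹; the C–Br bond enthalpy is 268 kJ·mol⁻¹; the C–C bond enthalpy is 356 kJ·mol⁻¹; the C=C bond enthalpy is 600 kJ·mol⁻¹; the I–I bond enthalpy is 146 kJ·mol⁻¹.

ΔH ≈ −102 kJ

Bonds broken (reactants):
  Br–Br: 1 × 190 = 190
  C–H: 4 × 419 = 1676
  C=C: 1 × 600 = 600
  Σ(broken) = 2466 kJ
Bonds formed (products):
  C–Br: 2 × 268 = 536
  C–C: 1 × 356 = 356
  C–H: 4 × 419 = 1676
  Σ(formed) = 2568 kJ
ΔH = Σ(broken) − Σ(formed) = 2466 − 2568 = −102 kJ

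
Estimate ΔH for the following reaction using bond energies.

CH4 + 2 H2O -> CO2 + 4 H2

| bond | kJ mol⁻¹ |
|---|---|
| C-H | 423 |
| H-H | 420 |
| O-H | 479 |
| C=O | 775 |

Bonds broken (reactants):
  C-H: 4 × 423 = 1692
  O-H: 4 × 479 = 1916
  Σ(broken) = 3608 kJ
Bonds formed (products):
  C=O: 2 × 775 = 1550
  H-H: 4 × 420 = 1680
  Σ(formed) = 3230 kJ
ΔH = Σ(broken) − Σ(formed) = 3608 − 3230 = +378 kJ

ΔH ≈ +378 kJ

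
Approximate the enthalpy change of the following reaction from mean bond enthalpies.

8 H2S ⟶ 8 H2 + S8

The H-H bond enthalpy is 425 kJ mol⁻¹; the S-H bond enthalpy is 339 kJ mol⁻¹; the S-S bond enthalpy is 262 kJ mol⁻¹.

Bonds broken (reactants):
  S-H: 16 × 339 = 5424
  Σ(broken) = 5424 kJ
Bonds formed (products):
  H-H: 8 × 425 = 3400
  S-S: 8 × 262 = 2096
  Σ(formed) = 5496 kJ
ΔH = Σ(broken) − Σ(formed) = 5424 − 5496 = −72 kJ

ΔH ≈ −72 kJ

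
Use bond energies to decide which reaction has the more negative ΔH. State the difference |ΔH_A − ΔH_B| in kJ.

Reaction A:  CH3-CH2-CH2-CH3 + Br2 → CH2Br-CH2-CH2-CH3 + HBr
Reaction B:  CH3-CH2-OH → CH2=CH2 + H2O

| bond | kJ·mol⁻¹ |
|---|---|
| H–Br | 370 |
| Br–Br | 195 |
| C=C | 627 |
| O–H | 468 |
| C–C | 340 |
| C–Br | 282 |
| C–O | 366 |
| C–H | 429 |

Reaction A:
  Bonds broken (reactants):
    Br–Br: 1 × 195 = 195
    C–C: 3 × 340 = 1020
    C–H: 10 × 429 = 4290
    Σ(broken) = 5505 kJ
  Bonds formed (products):
    C–Br: 1 × 282 = 282
    C–C: 3 × 340 = 1020
    C–H: 9 × 429 = 3861
    H–Br: 1 × 370 = 370
    Σ(formed) = 5533 kJ
  ΔH_A = 5505 − 5533 = −28 kJ
Reaction B:
  Bonds broken (reactants):
    C–C: 1 × 340 = 340
    C–H: 5 × 429 = 2145
    C–O: 1 × 366 = 366
    O–H: 1 × 468 = 468
    Σ(broken) = 3319 kJ
  Bonds formed (products):
    C–H: 4 × 429 = 1716
    C=C: 1 × 627 = 627
    O–H: 2 × 468 = 936
    Σ(formed) = 3279 kJ
  ΔH_B = 3319 − 3279 = +40 kJ
ΔH_A − ΔH_B = −68 kJ, so reaction A has the more negative ΔH; |ΔH_A − ΔH_B| = 68 kJ.

Reaction A, by 68 kJ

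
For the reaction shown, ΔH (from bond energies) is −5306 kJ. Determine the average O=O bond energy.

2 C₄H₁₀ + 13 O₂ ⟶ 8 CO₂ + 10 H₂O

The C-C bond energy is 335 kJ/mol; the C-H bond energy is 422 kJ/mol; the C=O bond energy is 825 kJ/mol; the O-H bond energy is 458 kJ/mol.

D(O=O) ≈ 508 kJ/mol

Let D be the O=O bond energy.
Σ(broken) = 6×335 + 20×422 + 13×D = 10450 + 13D
Σ(formed) = 16×825 + 20×458 = 22360
ΔH = Σ(broken) − Σ(formed) = (10450 + 13D) − (22360) = −11910 + 13D
Setting this equal to −5306 kJ gives 13D = 6604, so D = 508 kJ/mol.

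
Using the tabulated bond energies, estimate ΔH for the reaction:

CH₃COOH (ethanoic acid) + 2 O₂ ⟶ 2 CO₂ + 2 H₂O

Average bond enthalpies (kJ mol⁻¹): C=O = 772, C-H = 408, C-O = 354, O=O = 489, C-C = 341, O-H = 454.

Bonds broken (reactants):
  C-C: 1 × 341 = 341
  C-H: 3 × 408 = 1224
  C-O: 1 × 354 = 354
  C=O: 1 × 772 = 772
  O-H: 1 × 454 = 454
  O=O: 2 × 489 = 978
  Σ(broken) = 4123 kJ
Bonds formed (products):
  C=O: 4 × 772 = 3088
  O-H: 4 × 454 = 1816
  Σ(formed) = 4904 kJ
ΔH = Σ(broken) − Σ(formed) = 4123 − 4904 = −781 kJ

ΔH ≈ −781 kJ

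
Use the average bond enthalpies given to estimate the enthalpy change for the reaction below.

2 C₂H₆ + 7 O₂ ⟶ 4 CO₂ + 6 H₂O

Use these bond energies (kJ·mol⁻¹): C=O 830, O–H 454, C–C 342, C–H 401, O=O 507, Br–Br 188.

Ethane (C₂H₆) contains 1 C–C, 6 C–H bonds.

ΔH ≈ −3043 kJ

Bonds broken (reactants):
  C–C: 2 × 342 = 684
  C–H: 12 × 401 = 4812
  O=O: 7 × 507 = 3549
  Σ(broken) = 9045 kJ
Bonds formed (products):
  C=O: 8 × 830 = 6640
  O–H: 12 × 454 = 5448
  Σ(formed) = 12088 kJ
ΔH = Σ(broken) − Σ(formed) = 9045 − 12088 = −3043 kJ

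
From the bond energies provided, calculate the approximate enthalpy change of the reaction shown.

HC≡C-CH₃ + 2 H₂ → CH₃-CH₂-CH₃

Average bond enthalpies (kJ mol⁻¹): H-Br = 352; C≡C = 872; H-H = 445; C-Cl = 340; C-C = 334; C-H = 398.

Bonds broken (reactants):
  C≡C: 1 × 872 = 872
  C-C: 1 × 334 = 334
  C-H: 4 × 398 = 1592
  H-H: 2 × 445 = 890
  Σ(broken) = 3688 kJ
Bonds formed (products):
  C-C: 2 × 334 = 668
  C-H: 8 × 398 = 3184
  Σ(formed) = 3852 kJ
ΔH = Σ(broken) − Σ(formed) = 3688 − 3852 = −164 kJ

ΔH ≈ −164 kJ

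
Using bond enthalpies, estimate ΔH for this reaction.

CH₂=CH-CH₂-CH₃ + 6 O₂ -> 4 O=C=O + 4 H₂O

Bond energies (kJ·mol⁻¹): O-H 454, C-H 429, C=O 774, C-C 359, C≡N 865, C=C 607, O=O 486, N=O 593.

ΔH ≈ −2151 kJ

Bonds broken (reactants):
  C-C: 2 × 359 = 718
  C-H: 8 × 429 = 3432
  C=C: 1 × 607 = 607
  O=O: 6 × 486 = 2916
  Σ(broken) = 7673 kJ
Bonds formed (products):
  C=O: 8 × 774 = 6192
  O-H: 8 × 454 = 3632
  Σ(formed) = 9824 kJ
ΔH = Σ(broken) − Σ(formed) = 7673 − 9824 = −2151 kJ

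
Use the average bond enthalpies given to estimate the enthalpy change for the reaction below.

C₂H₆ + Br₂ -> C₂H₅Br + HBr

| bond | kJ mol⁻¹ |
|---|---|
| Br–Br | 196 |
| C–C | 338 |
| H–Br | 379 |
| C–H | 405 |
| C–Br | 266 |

ΔH ≈ −44 kJ

Bonds broken (reactants):
  Br–Br: 1 × 196 = 196
  C–C: 1 × 338 = 338
  C–H: 6 × 405 = 2430
  Σ(broken) = 2964 kJ
Bonds formed (products):
  C–Br: 1 × 266 = 266
  C–C: 1 × 338 = 338
  C–H: 5 × 405 = 2025
  H–Br: 1 × 379 = 379
  Σ(formed) = 3008 kJ
ΔH = Σ(broken) − Σ(formed) = 2964 − 3008 = −44 kJ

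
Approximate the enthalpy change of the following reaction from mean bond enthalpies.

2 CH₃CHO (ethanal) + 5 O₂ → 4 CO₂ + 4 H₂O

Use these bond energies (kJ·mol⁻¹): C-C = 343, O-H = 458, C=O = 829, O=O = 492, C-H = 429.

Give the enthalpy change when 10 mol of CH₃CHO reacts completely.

ΔH = −10300 kJ

Bonds broken (reactants):
  C-C: 2 × 343 = 686
  C-H: 8 × 429 = 3432
  C=O: 2 × 829 = 1658
  O=O: 5 × 492 = 2460
  Σ(broken) = 8236 kJ
Bonds formed (products):
  C=O: 8 × 829 = 6632
  O-H: 8 × 458 = 3664
  Σ(formed) = 10296 kJ
ΔH = Σ(broken) − Σ(formed) = 8236 − 10296 = −2060 kJ
For 5× the reaction as written: 5 × (−2060) = −10300 kJ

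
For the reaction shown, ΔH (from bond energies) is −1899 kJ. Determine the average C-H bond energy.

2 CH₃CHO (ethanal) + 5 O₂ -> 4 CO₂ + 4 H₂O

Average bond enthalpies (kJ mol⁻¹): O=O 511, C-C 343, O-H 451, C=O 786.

D(C-H) ≈ 398 kJ/mol

Let D be the C-H bond energy.
Σ(broken) = 2×343 + 8×D + 2×786 + 5×511 = 4813 + 8D
Σ(formed) = 8×786 + 8×451 = 9896
ΔH = Σ(broken) − Σ(formed) = (4813 + 8D) − (9896) = −5083 + 8D
Setting this equal to −1899 kJ gives 8D = 3184, so D = 398 kJ/mol.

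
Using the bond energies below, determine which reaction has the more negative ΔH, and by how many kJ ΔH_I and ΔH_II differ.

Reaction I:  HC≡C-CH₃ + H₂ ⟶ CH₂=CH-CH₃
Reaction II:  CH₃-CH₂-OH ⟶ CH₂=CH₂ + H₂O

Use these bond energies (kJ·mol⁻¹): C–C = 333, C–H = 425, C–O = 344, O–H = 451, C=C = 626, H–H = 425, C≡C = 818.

Reaction I:
  Bonds broken (reactants):
    C≡C: 1 × 818 = 818
    C–C: 1 × 333 = 333
    C–H: 4 × 425 = 1700
    H–H: 1 × 425 = 425
    Σ(broken) = 3276 kJ
  Bonds formed (products):
    C–C: 1 × 333 = 333
    C–H: 6 × 425 = 2550
    C=C: 1 × 626 = 626
    Σ(formed) = 3509 kJ
  ΔH_I = 3276 − 3509 = −233 kJ
Reaction II:
  Bonds broken (reactants):
    C–C: 1 × 333 = 333
    C–H: 5 × 425 = 2125
    C–O: 1 × 344 = 344
    O–H: 1 × 451 = 451
    Σ(broken) = 3253 kJ
  Bonds formed (products):
    C–H: 4 × 425 = 1700
    C=C: 1 × 626 = 626
    O–H: 2 × 451 = 902
    Σ(formed) = 3228 kJ
  ΔH_II = 3253 − 3228 = +25 kJ
ΔH_I − ΔH_II = −258 kJ, so reaction I has the more negative ΔH; |ΔH_I − ΔH_II| = 258 kJ.

Reaction I, by 258 kJ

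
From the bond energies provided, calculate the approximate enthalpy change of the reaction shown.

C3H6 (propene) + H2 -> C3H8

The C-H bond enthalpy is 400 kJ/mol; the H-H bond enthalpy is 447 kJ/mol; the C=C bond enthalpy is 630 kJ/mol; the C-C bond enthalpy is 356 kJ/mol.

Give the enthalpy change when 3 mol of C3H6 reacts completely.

ΔH = −237 kJ

Bonds broken (reactants):
  C-C: 1 × 356 = 356
  C-H: 6 × 400 = 2400
  C=C: 1 × 630 = 630
  H-H: 1 × 447 = 447
  Σ(broken) = 3833 kJ
Bonds formed (products):
  C-C: 2 × 356 = 712
  C-H: 8 × 400 = 3200
  Σ(formed) = 3912 kJ
ΔH = Σ(broken) − Σ(formed) = 3833 − 3912 = −79 kJ
For 3× the reaction as written: 3 × (−79) = −237 kJ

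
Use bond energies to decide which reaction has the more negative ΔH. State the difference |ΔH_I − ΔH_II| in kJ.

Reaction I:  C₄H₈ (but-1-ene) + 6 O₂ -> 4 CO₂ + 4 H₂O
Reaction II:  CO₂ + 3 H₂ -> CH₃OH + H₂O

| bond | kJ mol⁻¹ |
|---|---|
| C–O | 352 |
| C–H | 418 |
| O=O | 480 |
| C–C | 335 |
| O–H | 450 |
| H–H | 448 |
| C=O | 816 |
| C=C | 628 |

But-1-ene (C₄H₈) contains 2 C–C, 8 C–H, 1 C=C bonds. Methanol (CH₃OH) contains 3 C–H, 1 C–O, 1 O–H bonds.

Reaction I:
  Bonds broken (reactants):
    C–C: 2 × 335 = 670
    C–H: 8 × 418 = 3344
    C=C: 1 × 628 = 628
    O=O: 6 × 480 = 2880
    Σ(broken) = 7522 kJ
  Bonds formed (products):
    C=O: 8 × 816 = 6528
    O–H: 8 × 450 = 3600
    Σ(formed) = 10128 kJ
  ΔH_I = 7522 − 10128 = −2606 kJ
Reaction II:
  Bonds broken (reactants):
    C=O: 2 × 816 = 1632
    H–H: 3 × 448 = 1344
    Σ(broken) = 2976 kJ
  Bonds formed (products):
    C–H: 3 × 418 = 1254
    C–O: 1 × 352 = 352
    O–H: 3 × 450 = 1350
    Σ(formed) = 2956 kJ
  ΔH_II = 2976 − 2956 = +20 kJ
ΔH_I − ΔH_II = −2626 kJ, so reaction I has the more negative ΔH; |ΔH_I − ΔH_II| = 2626 kJ.

Reaction I, by 2626 kJ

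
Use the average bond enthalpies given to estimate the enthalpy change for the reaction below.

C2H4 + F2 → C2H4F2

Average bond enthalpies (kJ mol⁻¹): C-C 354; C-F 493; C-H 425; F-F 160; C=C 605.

Bonds broken (reactants):
  C-H: 4 × 425 = 1700
  C=C: 1 × 605 = 605
  F-F: 1 × 160 = 160
  Σ(broken) = 2465 kJ
Bonds formed (products):
  C-C: 1 × 354 = 354
  C-F: 2 × 493 = 986
  C-H: 4 × 425 = 1700
  Σ(formed) = 3040 kJ
ΔH = Σ(broken) − Σ(formed) = 2465 − 3040 = −575 kJ

ΔH ≈ −575 kJ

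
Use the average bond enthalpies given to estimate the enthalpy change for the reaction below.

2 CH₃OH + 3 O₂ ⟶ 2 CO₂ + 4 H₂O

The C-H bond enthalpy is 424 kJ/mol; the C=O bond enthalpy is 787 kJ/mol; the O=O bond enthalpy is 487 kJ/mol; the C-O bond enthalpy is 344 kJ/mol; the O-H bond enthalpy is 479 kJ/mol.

ΔH ≈ −1329 kJ

Bonds broken (reactants):
  C-H: 6 × 424 = 2544
  C-O: 2 × 344 = 688
  O-H: 2 × 479 = 958
  O=O: 3 × 487 = 1461
  Σ(broken) = 5651 kJ
Bonds formed (products):
  C=O: 4 × 787 = 3148
  O-H: 8 × 479 = 3832
  Σ(formed) = 6980 kJ
ΔH = Σ(broken) − Σ(formed) = 5651 − 6980 = −1329 kJ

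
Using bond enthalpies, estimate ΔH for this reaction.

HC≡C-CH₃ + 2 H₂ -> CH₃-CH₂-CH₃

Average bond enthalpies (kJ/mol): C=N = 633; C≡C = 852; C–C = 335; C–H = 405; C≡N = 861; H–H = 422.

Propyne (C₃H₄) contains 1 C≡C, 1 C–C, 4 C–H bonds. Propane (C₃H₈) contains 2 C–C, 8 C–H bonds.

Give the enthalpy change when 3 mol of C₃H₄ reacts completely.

Bonds broken (reactants):
  C≡C: 1 × 852 = 852
  C–C: 1 × 335 = 335
  C–H: 4 × 405 = 1620
  H–H: 2 × 422 = 844
  Σ(broken) = 3651 kJ
Bonds formed (products):
  C–C: 2 × 335 = 670
  C–H: 8 × 405 = 3240
  Σ(formed) = 3910 kJ
ΔH = Σ(broken) − Σ(formed) = 3651 − 3910 = −259 kJ
For 3× the reaction as written: 3 × (−259) = −777 kJ

ΔH = −777 kJ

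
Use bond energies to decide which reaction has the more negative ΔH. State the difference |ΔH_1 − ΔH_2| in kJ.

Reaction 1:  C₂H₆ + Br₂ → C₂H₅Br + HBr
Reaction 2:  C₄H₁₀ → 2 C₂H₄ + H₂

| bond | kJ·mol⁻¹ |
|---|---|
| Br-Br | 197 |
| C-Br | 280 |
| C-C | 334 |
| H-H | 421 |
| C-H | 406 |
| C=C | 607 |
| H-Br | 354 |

Reaction 1, by 210 kJ

Reaction 1:
  Bonds broken (reactants):
    Br-Br: 1 × 197 = 197
    C-C: 1 × 334 = 334
    C-H: 6 × 406 = 2436
    Σ(broken) = 2967 kJ
  Bonds formed (products):
    C-Br: 1 × 280 = 280
    C-C: 1 × 334 = 334
    C-H: 5 × 406 = 2030
    H-Br: 1 × 354 = 354
    Σ(formed) = 2998 kJ
  ΔH_1 = 2967 − 2998 = −31 kJ
Reaction 2:
  Bonds broken (reactants):
    C-C: 3 × 334 = 1002
    C-H: 10 × 406 = 4060
    Σ(broken) = 5062 kJ
  Bonds formed (products):
    C-H: 8 × 406 = 3248
    C=C: 2 × 607 = 1214
    H-H: 1 × 421 = 421
    Σ(formed) = 4883 kJ
  ΔH_2 = 5062 − 4883 = +179 kJ
ΔH_1 − ΔH_2 = −210 kJ, so reaction 1 has the more negative ΔH; |ΔH_1 − ΔH_2| = 210 kJ.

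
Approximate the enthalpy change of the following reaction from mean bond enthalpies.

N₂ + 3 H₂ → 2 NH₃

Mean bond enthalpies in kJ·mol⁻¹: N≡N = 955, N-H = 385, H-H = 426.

ΔH ≈ −77 kJ

Bonds broken (reactants):
  H-H: 3 × 426 = 1278
  N≡N: 1 × 955 = 955
  Σ(broken) = 2233 kJ
Bonds formed (products):
  N-H: 6 × 385 = 2310
  Σ(formed) = 2310 kJ
ΔH = Σ(broken) − Σ(formed) = 2233 − 2310 = −77 kJ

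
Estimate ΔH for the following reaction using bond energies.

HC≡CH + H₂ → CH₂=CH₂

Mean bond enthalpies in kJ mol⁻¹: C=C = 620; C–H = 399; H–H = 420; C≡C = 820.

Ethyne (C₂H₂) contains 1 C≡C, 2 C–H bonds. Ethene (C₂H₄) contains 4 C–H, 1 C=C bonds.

ΔH ≈ −178 kJ

Bonds broken (reactants):
  C≡C: 1 × 820 = 820
  C–H: 2 × 399 = 798
  H–H: 1 × 420 = 420
  Σ(broken) = 2038 kJ
Bonds formed (products):
  C–H: 4 × 399 = 1596
  C=C: 1 × 620 = 620
  Σ(formed) = 2216 kJ
ΔH = Σ(broken) − Σ(formed) = 2038 − 2216 = −178 kJ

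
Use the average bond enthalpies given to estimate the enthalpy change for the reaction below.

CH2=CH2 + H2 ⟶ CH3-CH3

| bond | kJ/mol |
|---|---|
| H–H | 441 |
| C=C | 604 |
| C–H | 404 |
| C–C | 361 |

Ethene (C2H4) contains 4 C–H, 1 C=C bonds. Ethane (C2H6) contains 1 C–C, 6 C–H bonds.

ΔH ≈ −124 kJ

Bonds broken (reactants):
  C–H: 4 × 404 = 1616
  C=C: 1 × 604 = 604
  H–H: 1 × 441 = 441
  Σ(broken) = 2661 kJ
Bonds formed (products):
  C–C: 1 × 361 = 361
  C–H: 6 × 404 = 2424
  Σ(formed) = 2785 kJ
ΔH = Σ(broken) − Σ(formed) = 2661 − 2785 = −124 kJ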